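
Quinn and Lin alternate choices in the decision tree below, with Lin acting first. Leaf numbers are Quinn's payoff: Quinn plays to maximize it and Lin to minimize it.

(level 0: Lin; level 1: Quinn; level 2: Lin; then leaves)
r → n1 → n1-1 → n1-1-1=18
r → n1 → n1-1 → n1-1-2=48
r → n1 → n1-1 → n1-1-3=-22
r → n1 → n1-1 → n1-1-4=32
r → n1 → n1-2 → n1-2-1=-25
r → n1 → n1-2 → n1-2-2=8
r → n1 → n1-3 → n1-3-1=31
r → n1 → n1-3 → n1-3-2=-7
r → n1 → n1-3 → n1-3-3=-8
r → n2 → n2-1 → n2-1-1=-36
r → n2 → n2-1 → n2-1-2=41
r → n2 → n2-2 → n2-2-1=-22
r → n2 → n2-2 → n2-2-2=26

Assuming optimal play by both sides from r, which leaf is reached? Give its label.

n2-2-1

n1-1 (Lin): min(18, 48, -22, 32) = -22
n1-2 (Lin): min(-25, 8) = -25
n1-3 (Lin): min(31, -7, -8) = -8
n1 (Quinn): max(-22, -25, -8) = -8
n2-1 (Lin): min(-36, 41) = -36
n2-2 (Lin): min(-22, 26) = -22
n2 (Quinn): max(-36, -22) = -22
r (Lin): min(-8, -22) = -22
At r, Lin picks n2 (lowest: -22).
At n2, Quinn picks n2-2 (highest: -22).
At n2-2, Lin picks n2-2-1 (lowest: -22).
Terminal value -22.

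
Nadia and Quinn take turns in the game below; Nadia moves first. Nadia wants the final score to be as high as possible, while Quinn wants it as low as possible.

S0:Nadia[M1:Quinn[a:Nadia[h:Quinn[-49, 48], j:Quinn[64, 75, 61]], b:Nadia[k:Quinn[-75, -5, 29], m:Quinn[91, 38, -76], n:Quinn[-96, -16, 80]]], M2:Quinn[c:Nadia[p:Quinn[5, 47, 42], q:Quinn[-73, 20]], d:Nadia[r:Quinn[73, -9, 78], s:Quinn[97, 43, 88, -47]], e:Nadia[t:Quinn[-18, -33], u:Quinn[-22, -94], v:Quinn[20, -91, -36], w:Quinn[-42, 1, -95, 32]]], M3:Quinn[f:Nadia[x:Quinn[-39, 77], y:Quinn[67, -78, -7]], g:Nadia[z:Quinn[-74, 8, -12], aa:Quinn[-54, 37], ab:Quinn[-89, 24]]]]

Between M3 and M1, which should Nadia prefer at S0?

M3

x (Quinn): min(-39, 77) = -39
y (Quinn): min(67, -78, -7) = -78
f (Nadia): max(-39, -78) = -39
z (Quinn): min(-74, 8, -12) = -74
aa (Quinn): min(-54, 37) = -54
ab (Quinn): min(-89, 24) = -89
g (Nadia): max(-74, -54, -89) = -54
M3 (Quinn): min(-39, -54) = -54
h (Quinn): min(-49, 48) = -49
j (Quinn): min(64, 75, 61) = 61
a (Nadia): max(-49, 61) = 61
k (Quinn): min(-75, -5, 29) = -75
m (Quinn): min(91, 38, -76) = -76
n (Quinn): min(-96, -16, 80) = -96
b (Nadia): max(-75, -76, -96) = -75
M1 (Quinn): min(61, -75) = -75
Nadia prefers the higher value; M3=-54, M1=-75. M3 is better since -54 > -75.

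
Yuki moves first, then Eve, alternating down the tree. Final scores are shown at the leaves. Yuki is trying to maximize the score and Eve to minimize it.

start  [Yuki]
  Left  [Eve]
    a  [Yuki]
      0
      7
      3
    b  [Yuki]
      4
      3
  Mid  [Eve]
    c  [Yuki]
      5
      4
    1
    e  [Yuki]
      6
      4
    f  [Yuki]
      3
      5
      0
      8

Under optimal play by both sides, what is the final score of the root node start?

a (Yuki): max(0, 7, 3) = 7
b (Yuki): max(4, 3) = 4
Left (Eve): min(7, 4) = 4
c (Yuki): max(5, 4) = 5
e (Yuki): max(6, 4) = 6
f (Yuki): max(3, 5, 0, 8) = 8
Mid (Eve): min(5, 1, 6, 8) = 1
start (Yuki): max(4, 1) = 4

4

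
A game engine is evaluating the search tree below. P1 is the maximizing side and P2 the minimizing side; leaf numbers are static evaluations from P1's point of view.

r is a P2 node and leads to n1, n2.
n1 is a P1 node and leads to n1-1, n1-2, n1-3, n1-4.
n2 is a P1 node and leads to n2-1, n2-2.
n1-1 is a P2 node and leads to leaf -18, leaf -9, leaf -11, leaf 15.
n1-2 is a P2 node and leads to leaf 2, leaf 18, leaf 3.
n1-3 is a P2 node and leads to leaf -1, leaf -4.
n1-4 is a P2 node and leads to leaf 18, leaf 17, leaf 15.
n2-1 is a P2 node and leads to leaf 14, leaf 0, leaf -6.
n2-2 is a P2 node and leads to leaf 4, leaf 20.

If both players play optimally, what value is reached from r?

4

n1-1 (P2): min(-18, -9, -11, 15) = -18
n1-2 (P2): min(2, 18, 3) = 2
n1-3 (P2): min(-1, -4) = -4
n1-4 (P2): min(18, 17, 15) = 15
n1 (P1): max(-18, 2, -4, 15) = 15
n2-1 (P2): min(14, 0, -6) = -6
n2-2 (P2): min(4, 20) = 4
n2 (P1): max(-6, 4) = 4
r (P2): min(15, 4) = 4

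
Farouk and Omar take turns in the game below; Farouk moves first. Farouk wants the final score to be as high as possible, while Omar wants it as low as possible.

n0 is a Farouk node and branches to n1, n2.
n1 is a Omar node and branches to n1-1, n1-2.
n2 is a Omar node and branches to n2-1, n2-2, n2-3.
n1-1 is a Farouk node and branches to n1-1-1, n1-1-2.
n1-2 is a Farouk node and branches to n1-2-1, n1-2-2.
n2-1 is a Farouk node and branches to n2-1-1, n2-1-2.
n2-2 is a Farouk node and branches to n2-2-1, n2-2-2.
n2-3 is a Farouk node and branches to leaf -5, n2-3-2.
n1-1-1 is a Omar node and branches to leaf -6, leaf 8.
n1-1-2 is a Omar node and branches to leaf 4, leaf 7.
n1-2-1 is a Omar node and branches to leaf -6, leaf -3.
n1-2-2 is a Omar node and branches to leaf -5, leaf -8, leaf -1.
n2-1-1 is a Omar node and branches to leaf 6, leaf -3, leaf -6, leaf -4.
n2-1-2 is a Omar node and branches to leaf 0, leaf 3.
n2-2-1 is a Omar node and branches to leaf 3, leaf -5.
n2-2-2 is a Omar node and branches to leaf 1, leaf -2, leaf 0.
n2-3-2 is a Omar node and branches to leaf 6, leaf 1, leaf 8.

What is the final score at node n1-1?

4

n1-1-1 (Omar): min(-6, 8) = -6
n1-1-2 (Omar): min(4, 7) = 4
n1-1 (Farouk): max(-6, 4) = 4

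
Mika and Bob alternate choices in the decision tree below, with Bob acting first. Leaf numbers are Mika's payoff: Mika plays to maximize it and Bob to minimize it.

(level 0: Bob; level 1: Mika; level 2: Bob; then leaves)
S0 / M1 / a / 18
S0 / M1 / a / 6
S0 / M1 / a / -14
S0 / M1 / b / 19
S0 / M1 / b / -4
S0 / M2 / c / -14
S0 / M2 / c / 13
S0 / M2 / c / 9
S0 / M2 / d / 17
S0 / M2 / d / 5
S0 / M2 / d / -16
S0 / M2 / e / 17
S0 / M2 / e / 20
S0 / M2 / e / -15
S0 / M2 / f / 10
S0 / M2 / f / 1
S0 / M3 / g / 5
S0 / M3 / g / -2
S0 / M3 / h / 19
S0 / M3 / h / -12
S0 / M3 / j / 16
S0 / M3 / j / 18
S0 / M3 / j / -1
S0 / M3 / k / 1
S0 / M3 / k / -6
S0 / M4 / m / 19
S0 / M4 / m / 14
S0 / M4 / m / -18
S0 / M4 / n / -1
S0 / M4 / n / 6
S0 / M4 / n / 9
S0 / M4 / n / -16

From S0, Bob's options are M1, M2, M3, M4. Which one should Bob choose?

M4

a (Bob): min(18, 6, -14) = -14
b (Bob): min(19, -4) = -4
M1 (Mika): max(-14, -4) = -4
c (Bob): min(-14, 13, 9) = -14
d (Bob): min(17, 5, -16) = -16
e (Bob): min(17, 20, -15) = -15
f (Bob): min(10, 1) = 1
M2 (Mika): max(-14, -16, -15, 1) = 1
g (Bob): min(5, -2) = -2
h (Bob): min(19, -12) = -12
j (Bob): min(16, 18, -1) = -1
k (Bob): min(1, -6) = -6
M3 (Mika): max(-2, -12, -1, -6) = -1
m (Bob): min(19, 14, -18) = -18
n (Bob): min(-1, 6, 9, -16) = -16
M4 (Mika): max(-18, -16) = -16
S0 (Bob): min(-4, 1, -1, -16) = -16
Bob at S0 wants the lowest of {M1=-4, M2=1, M3=-1, M4=-16}, so chooses M4.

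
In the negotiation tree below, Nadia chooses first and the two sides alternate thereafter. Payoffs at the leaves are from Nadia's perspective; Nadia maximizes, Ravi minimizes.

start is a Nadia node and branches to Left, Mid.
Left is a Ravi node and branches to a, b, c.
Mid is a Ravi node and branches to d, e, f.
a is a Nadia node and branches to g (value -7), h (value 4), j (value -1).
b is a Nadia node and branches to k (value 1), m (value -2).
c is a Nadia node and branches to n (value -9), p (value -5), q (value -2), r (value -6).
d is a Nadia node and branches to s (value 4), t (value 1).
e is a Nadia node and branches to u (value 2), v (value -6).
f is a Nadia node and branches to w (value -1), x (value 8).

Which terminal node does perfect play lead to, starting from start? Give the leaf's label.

a (Nadia): max(-7, 4, -1) = 4
b (Nadia): max(1, -2) = 1
c (Nadia): max(-9, -5, -2, -6) = -2
Left (Ravi): min(4, 1, -2) = -2
d (Nadia): max(4, 1) = 4
e (Nadia): max(2, -6) = 2
f (Nadia): max(-1, 8) = 8
Mid (Ravi): min(4, 2, 8) = 2
start (Nadia): max(-2, 2) = 2
At start, Nadia picks Mid (highest: 2).
At Mid, Ravi picks e (lowest: 2).
At e, Nadia picks u (highest: 2).
Terminal value 2.

u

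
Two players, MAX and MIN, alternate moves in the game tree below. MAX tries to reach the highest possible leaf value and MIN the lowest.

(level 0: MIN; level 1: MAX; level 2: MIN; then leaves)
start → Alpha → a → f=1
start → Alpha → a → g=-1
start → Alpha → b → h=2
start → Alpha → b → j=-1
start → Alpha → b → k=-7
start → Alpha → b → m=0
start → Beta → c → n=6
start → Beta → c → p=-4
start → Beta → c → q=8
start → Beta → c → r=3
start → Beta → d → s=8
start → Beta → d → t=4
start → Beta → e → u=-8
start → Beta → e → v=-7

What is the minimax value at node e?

e (MIN): min(-8, -7) = -8

-8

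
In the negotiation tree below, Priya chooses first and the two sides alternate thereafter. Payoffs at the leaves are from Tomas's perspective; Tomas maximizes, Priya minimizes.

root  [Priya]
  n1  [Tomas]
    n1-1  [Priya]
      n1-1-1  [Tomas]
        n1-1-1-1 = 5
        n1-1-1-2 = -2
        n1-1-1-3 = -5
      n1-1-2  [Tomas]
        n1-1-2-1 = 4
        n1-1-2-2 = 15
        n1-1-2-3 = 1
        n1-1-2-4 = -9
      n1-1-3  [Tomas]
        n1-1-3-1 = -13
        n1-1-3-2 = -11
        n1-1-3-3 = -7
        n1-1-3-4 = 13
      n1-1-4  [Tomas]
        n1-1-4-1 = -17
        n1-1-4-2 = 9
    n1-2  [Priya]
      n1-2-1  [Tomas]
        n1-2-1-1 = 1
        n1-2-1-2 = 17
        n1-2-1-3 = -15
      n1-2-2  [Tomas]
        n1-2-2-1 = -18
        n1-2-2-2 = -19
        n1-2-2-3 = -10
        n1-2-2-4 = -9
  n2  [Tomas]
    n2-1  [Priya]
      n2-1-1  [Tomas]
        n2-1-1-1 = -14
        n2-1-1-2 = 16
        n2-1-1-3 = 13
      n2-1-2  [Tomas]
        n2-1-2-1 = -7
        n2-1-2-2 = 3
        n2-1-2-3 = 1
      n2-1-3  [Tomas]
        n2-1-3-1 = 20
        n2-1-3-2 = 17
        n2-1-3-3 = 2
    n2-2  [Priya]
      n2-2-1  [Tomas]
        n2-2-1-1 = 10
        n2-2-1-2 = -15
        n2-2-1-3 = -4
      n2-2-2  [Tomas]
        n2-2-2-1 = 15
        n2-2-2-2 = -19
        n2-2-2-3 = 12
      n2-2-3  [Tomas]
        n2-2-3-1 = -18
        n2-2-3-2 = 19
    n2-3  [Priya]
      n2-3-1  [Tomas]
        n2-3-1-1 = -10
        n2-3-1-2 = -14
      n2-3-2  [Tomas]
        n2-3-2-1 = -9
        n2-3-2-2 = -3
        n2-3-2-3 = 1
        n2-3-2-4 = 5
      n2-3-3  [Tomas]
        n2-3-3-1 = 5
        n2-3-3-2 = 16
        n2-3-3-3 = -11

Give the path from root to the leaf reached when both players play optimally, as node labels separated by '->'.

n1-1-1 (Tomas): max(5, -2, -5) = 5
n1-1-2 (Tomas): max(4, 15, 1, -9) = 15
n1-1-3 (Tomas): max(-13, -11, -7, 13) = 13
n1-1-4 (Tomas): max(-17, 9) = 9
n1-1 (Priya): min(5, 15, 13, 9) = 5
n1-2-1 (Tomas): max(1, 17, -15) = 17
n1-2-2 (Tomas): max(-18, -19, -10, -9) = -9
n1-2 (Priya): min(17, -9) = -9
n1 (Tomas): max(5, -9) = 5
n2-1-1 (Tomas): max(-14, 16, 13) = 16
n2-1-2 (Tomas): max(-7, 3, 1) = 3
n2-1-3 (Tomas): max(20, 17, 2) = 20
n2-1 (Priya): min(16, 3, 20) = 3
n2-2-1 (Tomas): max(10, -15, -4) = 10
n2-2-2 (Tomas): max(15, -19, 12) = 15
n2-2-3 (Tomas): max(-18, 19) = 19
n2-2 (Priya): min(10, 15, 19) = 10
n2-3-1 (Tomas): max(-10, -14) = -10
n2-3-2 (Tomas): max(-9, -3, 1, 5) = 5
n2-3-3 (Tomas): max(5, 16, -11) = 16
n2-3 (Priya): min(-10, 5, 16) = -10
n2 (Tomas): max(3, 10, -10) = 10
root (Priya): min(5, 10) = 5
At root, Priya picks n1 (lowest: 5).
At n1, Tomas picks n1-1 (highest: 5).
At n1-1, Priya picks n1-1-1 (lowest: 5).
At n1-1-1, Tomas picks n1-1-1-1 (highest: 5).
Terminal value 5.

root -> n1 -> n1-1 -> n1-1-1 -> n1-1-1-1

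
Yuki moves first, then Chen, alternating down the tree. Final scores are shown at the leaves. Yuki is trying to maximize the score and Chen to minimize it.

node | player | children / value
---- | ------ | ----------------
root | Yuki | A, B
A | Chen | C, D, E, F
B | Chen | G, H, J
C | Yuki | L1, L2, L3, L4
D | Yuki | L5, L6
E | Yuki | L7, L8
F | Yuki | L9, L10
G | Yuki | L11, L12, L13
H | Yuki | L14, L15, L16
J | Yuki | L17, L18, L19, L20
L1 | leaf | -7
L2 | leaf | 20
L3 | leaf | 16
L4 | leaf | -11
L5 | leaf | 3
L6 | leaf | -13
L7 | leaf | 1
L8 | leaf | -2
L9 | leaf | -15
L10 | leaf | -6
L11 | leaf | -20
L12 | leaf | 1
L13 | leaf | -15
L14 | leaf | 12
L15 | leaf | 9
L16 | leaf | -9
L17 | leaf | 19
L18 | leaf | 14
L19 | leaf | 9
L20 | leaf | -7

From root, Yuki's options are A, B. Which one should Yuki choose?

C (Yuki): max(-7, 20, 16, -11) = 20
D (Yuki): max(3, -13) = 3
E (Yuki): max(1, -2) = 1
F (Yuki): max(-15, -6) = -6
A (Chen): min(20, 3, 1, -6) = -6
G (Yuki): max(-20, 1, -15) = 1
H (Yuki): max(12, 9, -9) = 12
J (Yuki): max(19, 14, 9, -7) = 19
B (Chen): min(1, 12, 19) = 1
root (Yuki): max(-6, 1) = 1
Yuki at root wants the highest of {A=-6, B=1}, so chooses B.

B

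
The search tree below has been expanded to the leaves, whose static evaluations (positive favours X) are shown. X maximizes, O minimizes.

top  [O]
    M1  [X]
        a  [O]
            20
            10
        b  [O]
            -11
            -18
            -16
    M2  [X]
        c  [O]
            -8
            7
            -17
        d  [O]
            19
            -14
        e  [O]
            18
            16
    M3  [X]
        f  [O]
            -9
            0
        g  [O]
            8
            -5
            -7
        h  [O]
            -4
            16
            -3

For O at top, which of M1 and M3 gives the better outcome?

M3

a (O): min(20, 10) = 10
b (O): min(-11, -18, -16) = -18
M1 (X): max(10, -18) = 10
f (O): min(-9, 0) = -9
g (O): min(8, -5, -7) = -7
h (O): min(-4, 16, -3) = -4
M3 (X): max(-9, -7, -4) = -4
O prefers the lower value; M1=10, M3=-4. M3 is better since -4 < 10.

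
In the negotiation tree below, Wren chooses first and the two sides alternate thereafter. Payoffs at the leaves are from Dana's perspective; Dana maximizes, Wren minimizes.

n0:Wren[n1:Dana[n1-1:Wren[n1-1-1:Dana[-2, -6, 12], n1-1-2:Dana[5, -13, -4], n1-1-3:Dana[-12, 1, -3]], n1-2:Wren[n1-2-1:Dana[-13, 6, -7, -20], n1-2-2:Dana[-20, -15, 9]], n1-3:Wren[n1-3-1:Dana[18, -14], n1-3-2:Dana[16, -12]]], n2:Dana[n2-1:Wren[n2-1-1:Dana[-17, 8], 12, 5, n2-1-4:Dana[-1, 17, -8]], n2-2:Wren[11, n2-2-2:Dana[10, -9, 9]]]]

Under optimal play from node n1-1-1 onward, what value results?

12

n1-1-1 (Dana): max(-2, -6, 12) = 12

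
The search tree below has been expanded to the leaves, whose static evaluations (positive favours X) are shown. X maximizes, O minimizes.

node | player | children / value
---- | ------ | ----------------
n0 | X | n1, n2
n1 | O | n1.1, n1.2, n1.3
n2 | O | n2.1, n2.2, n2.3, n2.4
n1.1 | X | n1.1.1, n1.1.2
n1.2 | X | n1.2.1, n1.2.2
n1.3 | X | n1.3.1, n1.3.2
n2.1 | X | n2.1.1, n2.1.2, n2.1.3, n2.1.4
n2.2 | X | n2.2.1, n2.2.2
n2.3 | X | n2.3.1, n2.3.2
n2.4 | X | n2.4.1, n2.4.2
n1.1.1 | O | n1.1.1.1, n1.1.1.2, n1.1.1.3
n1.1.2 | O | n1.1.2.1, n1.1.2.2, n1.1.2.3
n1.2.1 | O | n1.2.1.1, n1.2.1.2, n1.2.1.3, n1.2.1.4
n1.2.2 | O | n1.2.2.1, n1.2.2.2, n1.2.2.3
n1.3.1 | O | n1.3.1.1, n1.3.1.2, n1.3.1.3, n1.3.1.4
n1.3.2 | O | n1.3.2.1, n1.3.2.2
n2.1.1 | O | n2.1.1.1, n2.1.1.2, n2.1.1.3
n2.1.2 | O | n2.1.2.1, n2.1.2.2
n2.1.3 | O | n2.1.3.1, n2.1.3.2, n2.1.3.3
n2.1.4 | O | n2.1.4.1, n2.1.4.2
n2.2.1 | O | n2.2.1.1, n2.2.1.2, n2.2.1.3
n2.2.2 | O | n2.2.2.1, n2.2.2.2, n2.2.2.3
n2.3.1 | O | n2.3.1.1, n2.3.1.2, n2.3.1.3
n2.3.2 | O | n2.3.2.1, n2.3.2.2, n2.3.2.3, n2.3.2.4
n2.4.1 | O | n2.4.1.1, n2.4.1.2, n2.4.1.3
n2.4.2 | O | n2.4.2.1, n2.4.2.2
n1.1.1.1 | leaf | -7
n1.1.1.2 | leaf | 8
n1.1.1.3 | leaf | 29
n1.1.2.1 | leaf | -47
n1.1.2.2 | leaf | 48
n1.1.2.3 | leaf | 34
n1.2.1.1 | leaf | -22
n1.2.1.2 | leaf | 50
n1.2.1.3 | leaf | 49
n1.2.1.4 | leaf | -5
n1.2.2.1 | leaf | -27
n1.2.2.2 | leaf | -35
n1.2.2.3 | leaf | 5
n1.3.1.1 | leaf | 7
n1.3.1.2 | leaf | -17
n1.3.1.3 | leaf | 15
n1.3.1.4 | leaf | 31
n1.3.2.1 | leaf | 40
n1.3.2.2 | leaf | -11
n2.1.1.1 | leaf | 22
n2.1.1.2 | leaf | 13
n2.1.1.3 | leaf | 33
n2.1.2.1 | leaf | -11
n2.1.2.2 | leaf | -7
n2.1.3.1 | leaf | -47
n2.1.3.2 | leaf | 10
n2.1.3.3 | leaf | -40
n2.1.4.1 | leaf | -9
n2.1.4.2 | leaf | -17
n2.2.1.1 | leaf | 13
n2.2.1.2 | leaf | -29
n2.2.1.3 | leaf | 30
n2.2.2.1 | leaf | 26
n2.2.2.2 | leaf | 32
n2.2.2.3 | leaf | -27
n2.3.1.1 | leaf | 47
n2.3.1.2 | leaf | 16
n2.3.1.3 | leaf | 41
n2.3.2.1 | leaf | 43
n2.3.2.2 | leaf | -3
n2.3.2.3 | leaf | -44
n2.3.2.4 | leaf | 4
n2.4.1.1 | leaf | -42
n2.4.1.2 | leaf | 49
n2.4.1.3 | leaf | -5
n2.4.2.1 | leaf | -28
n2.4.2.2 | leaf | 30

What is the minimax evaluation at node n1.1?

n1.1.1 (O): min(-7, 8, 29) = -7
n1.1.2 (O): min(-47, 48, 34) = -47
n1.1 (X): max(-7, -47) = -7

-7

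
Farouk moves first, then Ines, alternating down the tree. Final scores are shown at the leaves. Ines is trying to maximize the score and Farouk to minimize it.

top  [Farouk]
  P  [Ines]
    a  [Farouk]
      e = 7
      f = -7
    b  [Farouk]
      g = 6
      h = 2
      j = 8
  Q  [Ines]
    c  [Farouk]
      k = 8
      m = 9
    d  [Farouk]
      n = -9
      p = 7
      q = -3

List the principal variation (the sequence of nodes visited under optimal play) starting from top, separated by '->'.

top -> P -> b -> h

a (Farouk): min(7, -7) = -7
b (Farouk): min(6, 2, 8) = 2
P (Ines): max(-7, 2) = 2
c (Farouk): min(8, 9) = 8
d (Farouk): min(-9, 7, -3) = -9
Q (Ines): max(8, -9) = 8
top (Farouk): min(2, 8) = 2
At top, Farouk picks P (lowest: 2).
At P, Ines picks b (highest: 2).
At b, Farouk picks h (lowest: 2).
Terminal value 2.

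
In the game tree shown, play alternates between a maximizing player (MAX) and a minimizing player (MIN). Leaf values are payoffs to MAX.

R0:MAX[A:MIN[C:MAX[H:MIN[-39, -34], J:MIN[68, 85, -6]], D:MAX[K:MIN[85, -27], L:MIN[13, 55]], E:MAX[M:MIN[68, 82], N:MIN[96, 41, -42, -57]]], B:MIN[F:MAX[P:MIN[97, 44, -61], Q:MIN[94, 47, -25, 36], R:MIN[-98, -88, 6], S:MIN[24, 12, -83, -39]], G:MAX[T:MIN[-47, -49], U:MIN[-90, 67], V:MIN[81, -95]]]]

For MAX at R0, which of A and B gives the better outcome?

H (MIN): min(-39, -34) = -39
J (MIN): min(68, 85, -6) = -6
C (MAX): max(-39, -6) = -6
K (MIN): min(85, -27) = -27
L (MIN): min(13, 55) = 13
D (MAX): max(-27, 13) = 13
M (MIN): min(68, 82) = 68
N (MIN): min(96, 41, -42, -57) = -57
E (MAX): max(68, -57) = 68
A (MIN): min(-6, 13, 68) = -6
P (MIN): min(97, 44, -61) = -61
Q (MIN): min(94, 47, -25, 36) = -25
R (MIN): min(-98, -88, 6) = -98
S (MIN): min(24, 12, -83, -39) = -83
F (MAX): max(-61, -25, -98, -83) = -25
T (MIN): min(-47, -49) = -49
U (MIN): min(-90, 67) = -90
V (MIN): min(81, -95) = -95
G (MAX): max(-49, -90, -95) = -49
B (MIN): min(-25, -49) = -49
MAX prefers the higher value; A=-6, B=-49. A is better since -6 > -49.

A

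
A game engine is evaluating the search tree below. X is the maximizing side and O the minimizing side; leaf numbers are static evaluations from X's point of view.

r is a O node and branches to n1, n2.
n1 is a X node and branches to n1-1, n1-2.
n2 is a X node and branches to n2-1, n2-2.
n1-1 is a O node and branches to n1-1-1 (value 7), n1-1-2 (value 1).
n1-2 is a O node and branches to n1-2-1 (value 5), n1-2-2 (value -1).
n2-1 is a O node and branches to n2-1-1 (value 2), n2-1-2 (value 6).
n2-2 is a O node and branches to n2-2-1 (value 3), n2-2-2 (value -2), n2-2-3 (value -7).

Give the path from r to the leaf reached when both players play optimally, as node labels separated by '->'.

n1-1 (O): min(7, 1) = 1
n1-2 (O): min(5, -1) = -1
n1 (X): max(1, -1) = 1
n2-1 (O): min(2, 6) = 2
n2-2 (O): min(3, -2, -7) = -7
n2 (X): max(2, -7) = 2
r (O): min(1, 2) = 1
At r, O picks n1 (lowest: 1).
At n1, X picks n1-1 (highest: 1).
At n1-1, O picks n1-1-2 (lowest: 1).
Terminal value 1.

r -> n1 -> n1-1 -> n1-1-2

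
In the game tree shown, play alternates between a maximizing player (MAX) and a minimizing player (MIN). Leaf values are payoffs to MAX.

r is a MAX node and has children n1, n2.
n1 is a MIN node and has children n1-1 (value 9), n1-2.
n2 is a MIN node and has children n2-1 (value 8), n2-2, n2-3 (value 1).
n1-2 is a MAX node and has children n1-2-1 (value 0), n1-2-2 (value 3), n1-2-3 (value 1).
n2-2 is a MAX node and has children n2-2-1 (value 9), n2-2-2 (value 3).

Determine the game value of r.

n1-2 (MAX): max(0, 3, 1) = 3
n1 (MIN): min(9, 3) = 3
n2-2 (MAX): max(9, 3) = 9
n2 (MIN): min(8, 9, 1) = 1
r (MAX): max(3, 1) = 3

3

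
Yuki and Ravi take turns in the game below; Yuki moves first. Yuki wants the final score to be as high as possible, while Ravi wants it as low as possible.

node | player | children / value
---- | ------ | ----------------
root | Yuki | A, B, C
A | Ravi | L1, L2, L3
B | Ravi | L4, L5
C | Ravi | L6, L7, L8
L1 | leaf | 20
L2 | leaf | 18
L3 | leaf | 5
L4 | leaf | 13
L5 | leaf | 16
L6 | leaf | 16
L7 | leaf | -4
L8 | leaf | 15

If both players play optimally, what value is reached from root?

13

A (Ravi): min(20, 18, 5) = 5
B (Ravi): min(13, 16) = 13
C (Ravi): min(16, -4, 15) = -4
root (Yuki): max(5, 13, -4) = 13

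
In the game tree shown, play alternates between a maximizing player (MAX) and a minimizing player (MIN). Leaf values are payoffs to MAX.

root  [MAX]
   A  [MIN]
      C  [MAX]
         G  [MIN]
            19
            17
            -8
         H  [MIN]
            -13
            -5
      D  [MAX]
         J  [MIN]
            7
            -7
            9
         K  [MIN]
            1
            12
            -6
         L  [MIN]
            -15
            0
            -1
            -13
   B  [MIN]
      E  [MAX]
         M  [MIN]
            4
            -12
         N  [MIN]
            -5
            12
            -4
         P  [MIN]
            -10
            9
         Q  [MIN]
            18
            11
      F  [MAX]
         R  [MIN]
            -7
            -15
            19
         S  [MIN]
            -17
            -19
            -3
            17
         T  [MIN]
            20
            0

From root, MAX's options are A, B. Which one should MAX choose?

G (MIN): min(19, 17, -8) = -8
H (MIN): min(-13, -5) = -13
C (MAX): max(-8, -13) = -8
J (MIN): min(7, -7, 9) = -7
K (MIN): min(1, 12, -6) = -6
L (MIN): min(-15, 0, -1, -13) = -15
D (MAX): max(-7, -6, -15) = -6
A (MIN): min(-8, -6) = -8
M (MIN): min(4, -12) = -12
N (MIN): min(-5, 12, -4) = -5
P (MIN): min(-10, 9) = -10
Q (MIN): min(18, 11) = 11
E (MAX): max(-12, -5, -10, 11) = 11
R (MIN): min(-7, -15, 19) = -15
S (MIN): min(-17, -19, -3, 17) = -19
T (MIN): min(20, 0) = 0
F (MAX): max(-15, -19, 0) = 0
B (MIN): min(11, 0) = 0
root (MAX): max(-8, 0) = 0
MAX at root wants the highest of {A=-8, B=0}, so chooses B.

B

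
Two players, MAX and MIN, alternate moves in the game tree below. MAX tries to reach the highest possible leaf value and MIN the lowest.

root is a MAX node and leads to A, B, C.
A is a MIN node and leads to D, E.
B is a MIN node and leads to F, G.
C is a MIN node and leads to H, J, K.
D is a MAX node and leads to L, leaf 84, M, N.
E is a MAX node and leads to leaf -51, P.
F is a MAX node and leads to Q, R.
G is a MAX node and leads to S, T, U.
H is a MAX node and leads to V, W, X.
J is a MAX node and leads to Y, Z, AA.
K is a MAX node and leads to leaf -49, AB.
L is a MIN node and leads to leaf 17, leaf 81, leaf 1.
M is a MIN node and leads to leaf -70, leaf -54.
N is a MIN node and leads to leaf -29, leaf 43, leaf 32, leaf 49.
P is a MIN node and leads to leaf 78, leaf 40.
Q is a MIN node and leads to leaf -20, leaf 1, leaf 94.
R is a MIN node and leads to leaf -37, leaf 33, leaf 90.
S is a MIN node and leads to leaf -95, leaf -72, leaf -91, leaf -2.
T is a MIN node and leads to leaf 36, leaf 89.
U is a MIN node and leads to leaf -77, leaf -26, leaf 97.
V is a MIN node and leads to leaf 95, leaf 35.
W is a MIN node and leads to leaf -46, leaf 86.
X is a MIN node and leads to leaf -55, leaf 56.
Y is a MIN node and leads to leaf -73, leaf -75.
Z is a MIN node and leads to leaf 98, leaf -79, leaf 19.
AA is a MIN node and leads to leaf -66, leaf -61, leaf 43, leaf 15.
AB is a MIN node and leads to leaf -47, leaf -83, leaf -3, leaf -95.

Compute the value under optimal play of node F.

Q (MIN): min(-20, 1, 94) = -20
R (MIN): min(-37, 33, 90) = -37
F (MAX): max(-20, -37) = -20

-20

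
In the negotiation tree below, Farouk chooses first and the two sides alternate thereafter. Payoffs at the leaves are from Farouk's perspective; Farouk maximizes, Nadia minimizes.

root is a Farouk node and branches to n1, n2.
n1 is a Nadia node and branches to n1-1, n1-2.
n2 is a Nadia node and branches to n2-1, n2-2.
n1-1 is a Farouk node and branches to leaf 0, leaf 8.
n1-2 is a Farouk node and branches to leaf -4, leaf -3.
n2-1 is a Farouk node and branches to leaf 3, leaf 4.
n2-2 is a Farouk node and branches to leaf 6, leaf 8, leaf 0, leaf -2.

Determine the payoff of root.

n1-1 (Farouk): max(0, 8) = 8
n1-2 (Farouk): max(-4, -3) = -3
n1 (Nadia): min(8, -3) = -3
n2-1 (Farouk): max(3, 4) = 4
n2-2 (Farouk): max(6, 8, 0, -2) = 8
n2 (Nadia): min(4, 8) = 4
root (Farouk): max(-3, 4) = 4

4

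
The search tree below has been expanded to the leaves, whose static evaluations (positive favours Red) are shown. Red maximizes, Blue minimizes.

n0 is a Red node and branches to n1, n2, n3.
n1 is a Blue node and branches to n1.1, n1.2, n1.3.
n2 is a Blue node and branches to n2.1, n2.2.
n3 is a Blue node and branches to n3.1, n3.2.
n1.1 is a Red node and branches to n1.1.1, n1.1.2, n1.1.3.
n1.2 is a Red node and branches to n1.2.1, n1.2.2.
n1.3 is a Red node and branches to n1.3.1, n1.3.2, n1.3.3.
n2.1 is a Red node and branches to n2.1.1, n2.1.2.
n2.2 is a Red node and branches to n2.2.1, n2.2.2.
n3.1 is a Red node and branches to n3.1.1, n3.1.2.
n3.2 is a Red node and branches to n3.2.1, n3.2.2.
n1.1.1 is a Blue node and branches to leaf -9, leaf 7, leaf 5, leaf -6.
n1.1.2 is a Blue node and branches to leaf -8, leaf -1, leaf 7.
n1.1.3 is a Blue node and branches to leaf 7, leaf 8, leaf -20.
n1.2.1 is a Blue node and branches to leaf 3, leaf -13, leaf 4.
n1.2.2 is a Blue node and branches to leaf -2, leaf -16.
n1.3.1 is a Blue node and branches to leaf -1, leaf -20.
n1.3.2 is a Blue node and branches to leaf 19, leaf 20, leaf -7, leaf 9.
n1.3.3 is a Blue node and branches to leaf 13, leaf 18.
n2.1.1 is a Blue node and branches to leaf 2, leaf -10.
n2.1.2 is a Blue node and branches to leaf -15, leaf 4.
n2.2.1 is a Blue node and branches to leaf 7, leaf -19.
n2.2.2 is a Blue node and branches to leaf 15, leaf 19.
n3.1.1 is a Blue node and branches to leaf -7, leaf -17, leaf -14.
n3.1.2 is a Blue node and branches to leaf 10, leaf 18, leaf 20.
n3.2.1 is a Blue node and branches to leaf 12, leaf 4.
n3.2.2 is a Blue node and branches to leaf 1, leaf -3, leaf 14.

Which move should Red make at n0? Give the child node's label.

n3

n1.1.1 (Blue): min(-9, 7, 5, -6) = -9
n1.1.2 (Blue): min(-8, -1, 7) = -8
n1.1.3 (Blue): min(7, 8, -20) = -20
n1.1 (Red): max(-9, -8, -20) = -8
n1.2.1 (Blue): min(3, -13, 4) = -13
n1.2.2 (Blue): min(-2, -16) = -16
n1.2 (Red): max(-13, -16) = -13
n1.3.1 (Blue): min(-1, -20) = -20
n1.3.2 (Blue): min(19, 20, -7, 9) = -7
n1.3.3 (Blue): min(13, 18) = 13
n1.3 (Red): max(-20, -7, 13) = 13
n1 (Blue): min(-8, -13, 13) = -13
n2.1.1 (Blue): min(2, -10) = -10
n2.1.2 (Blue): min(-15, 4) = -15
n2.1 (Red): max(-10, -15) = -10
n2.2.1 (Blue): min(7, -19) = -19
n2.2.2 (Blue): min(15, 19) = 15
n2.2 (Red): max(-19, 15) = 15
n2 (Blue): min(-10, 15) = -10
n3.1.1 (Blue): min(-7, -17, -14) = -17
n3.1.2 (Blue): min(10, 18, 20) = 10
n3.1 (Red): max(-17, 10) = 10
n3.2.1 (Blue): min(12, 4) = 4
n3.2.2 (Blue): min(1, -3, 14) = -3
n3.2 (Red): max(4, -3) = 4
n3 (Blue): min(10, 4) = 4
n0 (Red): max(-13, -10, 4) = 4
Red at n0 wants the highest of {n1=-13, n2=-10, n3=4}, so chooses n3.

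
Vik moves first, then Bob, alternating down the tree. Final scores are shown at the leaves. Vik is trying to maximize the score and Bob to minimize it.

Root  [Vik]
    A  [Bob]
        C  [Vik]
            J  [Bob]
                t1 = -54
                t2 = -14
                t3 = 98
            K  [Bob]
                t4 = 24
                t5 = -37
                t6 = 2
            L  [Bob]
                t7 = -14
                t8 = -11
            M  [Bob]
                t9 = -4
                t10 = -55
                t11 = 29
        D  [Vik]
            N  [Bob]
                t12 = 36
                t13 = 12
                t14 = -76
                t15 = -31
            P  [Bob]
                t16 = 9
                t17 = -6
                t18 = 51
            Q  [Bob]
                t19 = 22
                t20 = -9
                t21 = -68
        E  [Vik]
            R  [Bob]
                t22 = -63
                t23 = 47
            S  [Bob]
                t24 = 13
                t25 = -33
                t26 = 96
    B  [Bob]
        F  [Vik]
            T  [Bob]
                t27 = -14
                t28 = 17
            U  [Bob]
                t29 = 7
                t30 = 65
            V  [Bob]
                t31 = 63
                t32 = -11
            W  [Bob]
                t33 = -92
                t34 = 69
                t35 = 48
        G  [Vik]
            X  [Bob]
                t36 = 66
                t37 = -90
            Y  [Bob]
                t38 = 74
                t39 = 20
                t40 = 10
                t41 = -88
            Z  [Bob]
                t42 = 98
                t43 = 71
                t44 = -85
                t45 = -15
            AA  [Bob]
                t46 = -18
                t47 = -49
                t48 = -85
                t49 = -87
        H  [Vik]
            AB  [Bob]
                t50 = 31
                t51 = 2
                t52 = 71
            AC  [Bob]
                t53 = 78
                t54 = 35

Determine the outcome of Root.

J (Bob): min(-54, -14, 98) = -54
K (Bob): min(24, -37, 2) = -37
L (Bob): min(-14, -11) = -14
M (Bob): min(-4, -55, 29) = -55
C (Vik): max(-54, -37, -14, -55) = -14
N (Bob): min(36, 12, -76, -31) = -76
P (Bob): min(9, -6, 51) = -6
Q (Bob): min(22, -9, -68) = -68
D (Vik): max(-76, -6, -68) = -6
R (Bob): min(-63, 47) = -63
S (Bob): min(13, -33, 96) = -33
E (Vik): max(-63, -33) = -33
A (Bob): min(-14, -6, -33) = -33
T (Bob): min(-14, 17) = -14
U (Bob): min(7, 65) = 7
V (Bob): min(63, -11) = -11
W (Bob): min(-92, 69, 48) = -92
F (Vik): max(-14, 7, -11, -92) = 7
X (Bob): min(66, -90) = -90
Y (Bob): min(74, 20, 10, -88) = -88
Z (Bob): min(98, 71, -85, -15) = -85
AA (Bob): min(-18, -49, -85, -87) = -87
G (Vik): max(-90, -88, -85, -87) = -85
AB (Bob): min(31, 2, 71) = 2
AC (Bob): min(78, 35) = 35
H (Vik): max(2, 35) = 35
B (Bob): min(7, -85, 35) = -85
Root (Vik): max(-33, -85) = -33

-33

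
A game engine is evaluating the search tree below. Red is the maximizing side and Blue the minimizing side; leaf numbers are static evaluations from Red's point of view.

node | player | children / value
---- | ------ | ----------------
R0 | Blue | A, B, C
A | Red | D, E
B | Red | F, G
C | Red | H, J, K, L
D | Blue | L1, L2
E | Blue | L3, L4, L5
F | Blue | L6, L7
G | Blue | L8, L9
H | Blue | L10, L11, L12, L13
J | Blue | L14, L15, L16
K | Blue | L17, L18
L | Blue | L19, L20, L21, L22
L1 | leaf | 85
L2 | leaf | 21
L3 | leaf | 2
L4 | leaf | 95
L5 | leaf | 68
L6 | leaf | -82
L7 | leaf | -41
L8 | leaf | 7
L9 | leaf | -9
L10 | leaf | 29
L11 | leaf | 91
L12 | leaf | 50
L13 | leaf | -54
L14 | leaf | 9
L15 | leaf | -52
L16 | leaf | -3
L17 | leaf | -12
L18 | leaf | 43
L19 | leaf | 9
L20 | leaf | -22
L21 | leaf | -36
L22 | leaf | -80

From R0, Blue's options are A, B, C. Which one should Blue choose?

C

D (Blue): min(85, 21) = 21
E (Blue): min(2, 95, 68) = 2
A (Red): max(21, 2) = 21
F (Blue): min(-82, -41) = -82
G (Blue): min(7, -9) = -9
B (Red): max(-82, -9) = -9
H (Blue): min(29, 91, 50, -54) = -54
J (Blue): min(9, -52, -3) = -52
K (Blue): min(-12, 43) = -12
L (Blue): min(9, -22, -36, -80) = -80
C (Red): max(-54, -52, -12, -80) = -12
R0 (Blue): min(21, -9, -12) = -12
Blue at R0 wants the lowest of {A=21, B=-9, C=-12}, so chooses C.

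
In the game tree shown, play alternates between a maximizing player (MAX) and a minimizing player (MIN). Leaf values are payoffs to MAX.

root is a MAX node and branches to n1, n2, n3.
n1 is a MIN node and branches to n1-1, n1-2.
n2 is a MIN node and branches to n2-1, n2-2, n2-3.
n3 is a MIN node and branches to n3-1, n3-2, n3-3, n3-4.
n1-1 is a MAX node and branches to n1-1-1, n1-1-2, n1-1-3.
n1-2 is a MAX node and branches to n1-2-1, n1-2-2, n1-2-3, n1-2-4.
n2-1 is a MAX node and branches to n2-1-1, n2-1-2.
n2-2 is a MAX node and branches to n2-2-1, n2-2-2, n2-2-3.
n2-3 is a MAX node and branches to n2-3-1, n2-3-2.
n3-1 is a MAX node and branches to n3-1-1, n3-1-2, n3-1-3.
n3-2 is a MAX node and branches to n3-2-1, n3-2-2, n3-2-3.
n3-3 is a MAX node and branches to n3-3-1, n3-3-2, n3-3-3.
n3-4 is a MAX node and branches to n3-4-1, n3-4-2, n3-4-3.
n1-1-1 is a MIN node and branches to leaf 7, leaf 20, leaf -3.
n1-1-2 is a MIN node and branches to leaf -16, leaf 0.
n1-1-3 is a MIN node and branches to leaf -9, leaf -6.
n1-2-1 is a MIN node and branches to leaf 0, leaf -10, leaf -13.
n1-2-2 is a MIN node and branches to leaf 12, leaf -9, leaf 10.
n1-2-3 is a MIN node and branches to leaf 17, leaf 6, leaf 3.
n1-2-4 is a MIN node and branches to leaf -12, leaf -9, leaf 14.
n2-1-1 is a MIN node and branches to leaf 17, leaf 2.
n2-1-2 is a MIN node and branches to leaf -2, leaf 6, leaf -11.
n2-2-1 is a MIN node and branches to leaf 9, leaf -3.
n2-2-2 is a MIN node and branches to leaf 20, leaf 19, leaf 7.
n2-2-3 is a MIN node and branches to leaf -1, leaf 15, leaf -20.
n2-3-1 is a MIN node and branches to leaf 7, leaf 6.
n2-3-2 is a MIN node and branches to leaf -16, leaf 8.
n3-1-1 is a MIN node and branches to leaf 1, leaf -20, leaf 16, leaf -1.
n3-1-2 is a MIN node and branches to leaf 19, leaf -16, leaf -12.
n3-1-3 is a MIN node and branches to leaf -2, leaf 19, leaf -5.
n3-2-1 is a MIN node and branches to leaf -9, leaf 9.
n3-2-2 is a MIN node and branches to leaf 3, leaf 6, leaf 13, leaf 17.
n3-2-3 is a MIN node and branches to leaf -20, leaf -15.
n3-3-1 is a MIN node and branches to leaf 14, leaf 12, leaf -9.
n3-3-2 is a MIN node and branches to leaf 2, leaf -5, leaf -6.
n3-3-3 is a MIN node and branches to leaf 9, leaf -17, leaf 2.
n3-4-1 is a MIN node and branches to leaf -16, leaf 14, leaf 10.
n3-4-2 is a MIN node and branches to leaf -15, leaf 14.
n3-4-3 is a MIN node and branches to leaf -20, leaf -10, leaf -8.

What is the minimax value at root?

n1-1-1 (MIN): min(7, 20, -3) = -3
n1-1-2 (MIN): min(-16, 0) = -16
n1-1-3 (MIN): min(-9, -6) = -9
n1-1 (MAX): max(-3, -16, -9) = -3
n1-2-1 (MIN): min(0, -10, -13) = -13
n1-2-2 (MIN): min(12, -9, 10) = -9
n1-2-3 (MIN): min(17, 6, 3) = 3
n1-2-4 (MIN): min(-12, -9, 14) = -12
n1-2 (MAX): max(-13, -9, 3, -12) = 3
n1 (MIN): min(-3, 3) = -3
n2-1-1 (MIN): min(17, 2) = 2
n2-1-2 (MIN): min(-2, 6, -11) = -11
n2-1 (MAX): max(2, -11) = 2
n2-2-1 (MIN): min(9, -3) = -3
n2-2-2 (MIN): min(20, 19, 7) = 7
n2-2-3 (MIN): min(-1, 15, -20) = -20
n2-2 (MAX): max(-3, 7, -20) = 7
n2-3-1 (MIN): min(7, 6) = 6
n2-3-2 (MIN): min(-16, 8) = -16
n2-3 (MAX): max(6, -16) = 6
n2 (MIN): min(2, 7, 6) = 2
n3-1-1 (MIN): min(1, -20, 16, -1) = -20
n3-1-2 (MIN): min(19, -16, -12) = -16
n3-1-3 (MIN): min(-2, 19, -5) = -5
n3-1 (MAX): max(-20, -16, -5) = -5
n3-2-1 (MIN): min(-9, 9) = -9
n3-2-2 (MIN): min(3, 6, 13, 17) = 3
n3-2-3 (MIN): min(-20, -15) = -20
n3-2 (MAX): max(-9, 3, -20) = 3
n3-3-1 (MIN): min(14, 12, -9) = -9
n3-3-2 (MIN): min(2, -5, -6) = -6
n3-3-3 (MIN): min(9, -17, 2) = -17
n3-3 (MAX): max(-9, -6, -17) = -6
n3-4-1 (MIN): min(-16, 14, 10) = -16
n3-4-2 (MIN): min(-15, 14) = -15
n3-4-3 (MIN): min(-20, -10, -8) = -20
n3-4 (MAX): max(-16, -15, -20) = -15
n3 (MIN): min(-5, 3, -6, -15) = -15
root (MAX): max(-3, 2, -15) = 2

2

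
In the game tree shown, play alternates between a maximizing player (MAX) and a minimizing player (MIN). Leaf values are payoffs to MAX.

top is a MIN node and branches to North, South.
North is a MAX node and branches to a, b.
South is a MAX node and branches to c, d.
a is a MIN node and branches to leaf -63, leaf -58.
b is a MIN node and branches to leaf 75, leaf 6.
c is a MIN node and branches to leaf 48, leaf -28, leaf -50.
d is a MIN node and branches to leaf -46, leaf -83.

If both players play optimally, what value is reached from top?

-50

a (MIN): min(-63, -58) = -63
b (MIN): min(75, 6) = 6
North (MAX): max(-63, 6) = 6
c (MIN): min(48, -28, -50) = -50
d (MIN): min(-46, -83) = -83
South (MAX): max(-50, -83) = -50
top (MIN): min(6, -50) = -50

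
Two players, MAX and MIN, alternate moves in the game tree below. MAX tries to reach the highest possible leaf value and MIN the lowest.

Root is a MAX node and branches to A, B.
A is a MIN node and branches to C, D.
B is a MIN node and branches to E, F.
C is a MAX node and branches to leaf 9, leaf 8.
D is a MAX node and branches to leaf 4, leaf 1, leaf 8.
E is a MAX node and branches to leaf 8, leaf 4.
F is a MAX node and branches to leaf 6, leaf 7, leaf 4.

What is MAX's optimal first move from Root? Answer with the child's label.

C (MAX): max(9, 8) = 9
D (MAX): max(4, 1, 8) = 8
A (MIN): min(9, 8) = 8
E (MAX): max(8, 4) = 8
F (MAX): max(6, 7, 4) = 7
B (MIN): min(8, 7) = 7
Root (MAX): max(8, 7) = 8
MAX at Root wants the highest of {A=8, B=7}, so chooses A.

A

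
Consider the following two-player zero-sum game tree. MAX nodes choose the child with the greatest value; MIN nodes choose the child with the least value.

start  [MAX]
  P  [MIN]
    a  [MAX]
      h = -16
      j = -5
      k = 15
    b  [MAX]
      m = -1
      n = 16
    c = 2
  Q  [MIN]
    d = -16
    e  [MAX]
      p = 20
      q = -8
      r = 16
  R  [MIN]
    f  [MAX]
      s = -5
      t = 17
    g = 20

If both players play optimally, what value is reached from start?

a (MAX): max(-16, -5, 15) = 15
b (MAX): max(-1, 16) = 16
P (MIN): min(15, 16, 2) = 2
e (MAX): max(20, -8, 16) = 20
Q (MIN): min(-16, 20) = -16
f (MAX): max(-5, 17) = 17
R (MIN): min(17, 20) = 17
start (MAX): max(2, -16, 17) = 17

17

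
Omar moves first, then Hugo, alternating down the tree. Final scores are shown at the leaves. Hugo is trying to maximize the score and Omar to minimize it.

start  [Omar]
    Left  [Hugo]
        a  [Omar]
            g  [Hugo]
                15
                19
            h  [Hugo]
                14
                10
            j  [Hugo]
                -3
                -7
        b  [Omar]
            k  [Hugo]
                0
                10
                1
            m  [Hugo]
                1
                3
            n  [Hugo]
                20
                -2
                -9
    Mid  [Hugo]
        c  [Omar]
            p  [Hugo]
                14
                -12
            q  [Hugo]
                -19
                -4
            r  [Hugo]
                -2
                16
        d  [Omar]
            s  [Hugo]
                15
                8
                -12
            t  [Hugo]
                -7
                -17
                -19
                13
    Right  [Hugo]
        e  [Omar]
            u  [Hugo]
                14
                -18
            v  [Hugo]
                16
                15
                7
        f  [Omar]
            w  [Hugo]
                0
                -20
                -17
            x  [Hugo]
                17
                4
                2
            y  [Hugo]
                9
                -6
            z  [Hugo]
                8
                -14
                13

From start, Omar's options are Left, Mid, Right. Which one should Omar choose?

Left

g (Hugo): max(15, 19) = 19
h (Hugo): max(14, 10) = 14
j (Hugo): max(-3, -7) = -3
a (Omar): min(19, 14, -3) = -3
k (Hugo): max(0, 10, 1) = 10
m (Hugo): max(1, 3) = 3
n (Hugo): max(20, -2, -9) = 20
b (Omar): min(10, 3, 20) = 3
Left (Hugo): max(-3, 3) = 3
p (Hugo): max(14, -12) = 14
q (Hugo): max(-19, -4) = -4
r (Hugo): max(-2, 16) = 16
c (Omar): min(14, -4, 16) = -4
s (Hugo): max(15, 8, -12) = 15
t (Hugo): max(-7, -17, -19, 13) = 13
d (Omar): min(15, 13) = 13
Mid (Hugo): max(-4, 13) = 13
u (Hugo): max(14, -18) = 14
v (Hugo): max(16, 15, 7) = 16
e (Omar): min(14, 16) = 14
w (Hugo): max(0, -20, -17) = 0
x (Hugo): max(17, 4, 2) = 17
y (Hugo): max(9, -6) = 9
z (Hugo): max(8, -14, 13) = 13
f (Omar): min(0, 17, 9, 13) = 0
Right (Hugo): max(14, 0) = 14
start (Omar): min(3, 13, 14) = 3
Omar at start wants the lowest of {Left=3, Mid=13, Right=14}, so chooses Left.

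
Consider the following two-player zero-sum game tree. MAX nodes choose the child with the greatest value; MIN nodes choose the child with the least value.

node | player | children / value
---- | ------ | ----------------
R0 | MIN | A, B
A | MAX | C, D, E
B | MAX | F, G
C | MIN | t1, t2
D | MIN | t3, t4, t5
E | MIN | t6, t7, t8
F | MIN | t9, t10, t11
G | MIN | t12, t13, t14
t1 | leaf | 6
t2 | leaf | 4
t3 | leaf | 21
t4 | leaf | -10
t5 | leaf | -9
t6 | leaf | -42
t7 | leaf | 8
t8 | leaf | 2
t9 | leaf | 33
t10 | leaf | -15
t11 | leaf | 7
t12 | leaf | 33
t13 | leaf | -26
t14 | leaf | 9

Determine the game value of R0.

-15

C (MIN): min(6, 4) = 4
D (MIN): min(21, -10, -9) = -10
E (MIN): min(-42, 8, 2) = -42
A (MAX): max(4, -10, -42) = 4
F (MIN): min(33, -15, 7) = -15
G (MIN): min(33, -26, 9) = -26
B (MAX): max(-15, -26) = -15
R0 (MIN): min(4, -15) = -15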